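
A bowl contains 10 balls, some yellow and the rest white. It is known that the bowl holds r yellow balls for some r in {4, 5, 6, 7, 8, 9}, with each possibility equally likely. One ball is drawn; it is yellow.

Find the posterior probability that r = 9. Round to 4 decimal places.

Under each hypothesis, the probability of this draw is: P(data | r = 4) = (4/10) = 2/5; P(data | r = 5) = (5/10) = 1/2; P(data | r = 6) = (6/10) = 3/5; P(data | r = 7) = (7/10) = 7/10; P(data | r = 8) = (8/10) = 4/5; P(data | r = 9) = (9/10) = 9/10.
The prior-weighted likelihoods are 1/6 · 2/5 = 1/15, 1/6 · 1/2 = 1/12, 1/6 · 3/5 = 1/10, 1/6 · 7/10 = 7/60, 1/6 · 4/5 = 2/15, 1/6 · 9/10 = 3/20; summing to 13/20.
So P(r = 9 | data) = (3/20) / (13/20) = 3/13.

0.2308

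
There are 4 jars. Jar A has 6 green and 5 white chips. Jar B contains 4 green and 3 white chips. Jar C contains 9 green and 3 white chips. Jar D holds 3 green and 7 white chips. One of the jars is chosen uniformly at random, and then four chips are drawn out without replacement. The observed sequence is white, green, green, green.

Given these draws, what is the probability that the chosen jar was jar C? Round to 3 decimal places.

0.428

Compute the likelihood of the observed sequence for each case: P(data | jar A) = (5/11)(6/10)(5/9)(4/8) = 0.075758; P(data | jar B) = (3/7)(4/6)(3/5)(2/4) = 0.085714; P(data | jar C) = (3/12)(9/11)(8/10)(7/9) = 0.12727; P(data | jar D) = (7/10)(3/9)(2/8)(1/7) = 0.0083333.
Multiplying each by its prior: 1/4 · 0.075758 = 0.018939, 1/4 · 0.085714 = 0.021429, 1/4 · 0.12727 = 0.031818, 1/4 · 0.0083333 = 0.0020833; summing to 0.074269.
Hence P(jar C | data) = (0.031818) / (0.074269) = 0.42842.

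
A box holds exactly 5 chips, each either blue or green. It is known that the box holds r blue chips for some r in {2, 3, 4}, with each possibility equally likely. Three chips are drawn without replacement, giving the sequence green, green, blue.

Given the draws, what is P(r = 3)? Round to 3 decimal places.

0.333

Compute the likelihood of the observed sequence for each case: P(data | r = 2) = (3/5)(2/4)(2/3) = 1/5; P(data | r = 3) = (2/5)(1/4)(3/3) = 1/10; P(data | r = 4) = (1/5)(0/4) = 0.
The prior-weighted likelihoods are 1/3 · 1/5 = 1/15, 1/3 · 1/10 = 1/30, 1/3 · 0 = 0; these sum to 1/10.
Hence P(r = 3 | data) = (1/30) / (1/10) = 1/3.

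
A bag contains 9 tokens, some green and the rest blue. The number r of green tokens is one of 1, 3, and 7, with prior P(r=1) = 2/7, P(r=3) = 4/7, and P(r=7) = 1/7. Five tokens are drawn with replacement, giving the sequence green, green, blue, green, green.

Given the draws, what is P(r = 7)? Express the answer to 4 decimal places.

Under each hypothesis, the probability of the observed sequence is: P(data | r = 1) = (1/9)(1/9)(8/9)(1/9)(1/9) = 0.00013548; P(data | r = 3) = (3/9)(3/9)(6/9)(3/9)(3/9) = 0.0082305; P(data | r = 7) = (7/9)(7/9)(2/9)(7/9)(7/9) = 0.081322.
Weighting by the prior gives 2/7 · 0.00013548 = 3.8709e-05, 4/7 · 0.0082305 = 0.0047031, 1/7 · 0.081322 = 0.011617; with total 0.016359.
Hence P(r = 7 | data) = (0.011617) / (0.016359) = 0.71014.

0.7101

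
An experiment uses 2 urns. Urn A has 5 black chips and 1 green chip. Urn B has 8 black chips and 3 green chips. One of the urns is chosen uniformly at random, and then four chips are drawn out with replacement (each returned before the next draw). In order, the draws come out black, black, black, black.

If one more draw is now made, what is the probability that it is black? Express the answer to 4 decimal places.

0.7944

Compute the likelihood of the observed sequence for each case: P(data | urn A) = (5/6)(5/6)(5/6)(5/6) = 0.48225; P(data | urn B) = (8/11)(8/11)(8/11)(8/11) = 0.27976.
Multiplying each by its prior: 1/2 · 0.48225 = 0.24113, 1/2 · 0.27976 = 0.13988; these sum to 0.38101.
Dividing through by the total gives posterior P(urn A | data) = 0.63287, P(urn B | data) = 0.36713.
The predictive probability is P(black next | data) = (5/6)(0.63287) + (8/11)(0.36713) = 0.79439.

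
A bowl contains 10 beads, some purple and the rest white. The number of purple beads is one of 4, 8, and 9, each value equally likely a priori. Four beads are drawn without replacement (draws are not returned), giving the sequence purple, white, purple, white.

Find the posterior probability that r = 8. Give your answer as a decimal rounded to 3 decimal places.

Compute the likelihood of the observed sequence for each case: P(data | r = 4) = (4/10)(6/9)(3/8)(5/7) = 0.071429; P(data | r = 8) = (8/10)(2/9)(7/8)(1/7) = 0.022222; P(data | r = 9) = (9/10)(1/9)(8/8)(0/7) = 0.
The prior-weighted likelihoods are 1/3 · 0.071429 = 0.02381, 1/3 · 0.022222 = 0.0074074, 1/3 · 0 = 0; these sum to 0.031217.
By Bayes' rule, P(r = 8 | data) = (0.0074074) / (0.031217) = 0.23729.

0.237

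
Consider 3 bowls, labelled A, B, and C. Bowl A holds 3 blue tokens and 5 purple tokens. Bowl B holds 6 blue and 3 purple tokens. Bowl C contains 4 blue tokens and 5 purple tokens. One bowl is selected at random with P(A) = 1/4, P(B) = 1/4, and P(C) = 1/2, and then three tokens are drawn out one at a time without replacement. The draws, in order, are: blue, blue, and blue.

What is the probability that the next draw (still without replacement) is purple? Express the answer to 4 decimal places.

For each hypothesis, P(data | H) works out to: P(data | bowl A) = (3/8)(2/7)(1/6) = 1/56; P(data | bowl B) = (6/9)(5/8)(4/7) = 5/21; P(data | bowl C) = (4/9)(3/8)(2/7) = 1/21.
Multiplying each by its prior: 1/4 · 1/56 = 1/224, 1/4 · 5/21 = 5/84, 1/2 · 1/21 = 1/42; these sum to 59/672.
Dividing through by the total gives posterior P(bowl A | data) = 3/59, P(bowl B | data) = 40/59, P(bowl C | data) = 16/59.
Averaging over the posterior, P(purple next | data) = (1)(3/59) + (1/2)(40/59) + (5/6)(16/59) = 109/177.

0.6158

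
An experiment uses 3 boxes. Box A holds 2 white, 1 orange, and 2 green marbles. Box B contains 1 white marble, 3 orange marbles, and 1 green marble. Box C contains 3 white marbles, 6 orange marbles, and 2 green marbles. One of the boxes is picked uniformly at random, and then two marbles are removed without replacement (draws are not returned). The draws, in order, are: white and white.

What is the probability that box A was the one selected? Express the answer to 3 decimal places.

For each hypothesis, P(data | H) works out to: P(data | box A) = (2/5)(1/4) = 1/10; P(data | box B) = (1/5)(0/4) = 0; P(data | box C) = (3/11)(2/10) = 3/55.
The prior-weighted likelihoods are 1/3 · 1/10 = 1/30, 1/3 · 0 = 0, 1/3 · 3/55 = 1/55; these sum to 17/330.
By Bayes' rule, P(box A | data) = (1/30) / (17/330) = 11/17.

0.647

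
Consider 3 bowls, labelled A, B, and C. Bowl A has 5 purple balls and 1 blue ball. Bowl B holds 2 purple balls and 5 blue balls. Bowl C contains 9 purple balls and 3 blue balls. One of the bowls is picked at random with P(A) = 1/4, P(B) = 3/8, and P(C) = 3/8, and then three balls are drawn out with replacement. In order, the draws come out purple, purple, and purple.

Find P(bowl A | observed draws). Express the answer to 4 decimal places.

0.4643

Under each hypothesis, the probability of the observed sequence is: P(data | bowl A) = (5/6)(5/6)(5/6) = 0.5787; P(data | bowl B) = (2/7)(2/7)(2/7) = 0.023324; P(data | bowl C) = (9/12)(9/12)(9/12) = 0.42188.
Weighting by the prior gives 1/4 · 0.5787 = 0.14468, 3/8 · 0.023324 = 0.0087464, 3/8 · 0.42188 = 0.1582; these sum to 0.31163.
Therefore the posterior P(bowl A | data) = (0.14468) / (0.31163) = 0.46426.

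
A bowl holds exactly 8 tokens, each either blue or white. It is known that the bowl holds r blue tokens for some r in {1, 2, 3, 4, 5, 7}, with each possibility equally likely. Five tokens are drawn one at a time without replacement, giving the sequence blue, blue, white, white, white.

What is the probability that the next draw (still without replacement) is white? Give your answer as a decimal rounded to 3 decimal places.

0.571

The likelihood of the observed sequence under each hypothesis: P(data | r = 1) = (1/8)(0/7) = 0; P(data | r = 2) = (2/8)(1/7)(6/6)(5/5)(4/4) = 1/28; P(data | r = 3) = (3/8)(2/7)(5/6)(4/5)(3/4) = 3/56; P(data | r = 4) = (4/8)(3/7)(4/6)(3/5)(2/4) = 3/70; P(data | r = 5) = (5/8)(4/7)(3/6)(2/5)(1/4) = 1/56; P(data | r = 7) = (7/8)(6/7)(1/6)(0/5) = 0.
Weighting by the prior gives 1/6 · 0 = 0, 1/6 · 1/28 = 1/168, 1/6 · 3/56 = 1/112, 1/6 · 3/70 = 1/140, 1/6 · 1/56 = 1/336, 1/6 · 0 = 0; summing to 1/40.
Dividing through by the total gives posterior P(r = 1 | data) = 0, P(r = 2 | data) = 5/21, P(r = 3 | data) = 5/14, P(r = 4 | data) = 2/7, P(r = 5 | data) = 5/42, P(r = 7 | data) = 0.
So P(white next | data) = Σ P(white next | H) P(H | data) = (1)(5/21) + (2/3)(5/14) + (1/3)(2/7) + (0)(5/42) = 4/7.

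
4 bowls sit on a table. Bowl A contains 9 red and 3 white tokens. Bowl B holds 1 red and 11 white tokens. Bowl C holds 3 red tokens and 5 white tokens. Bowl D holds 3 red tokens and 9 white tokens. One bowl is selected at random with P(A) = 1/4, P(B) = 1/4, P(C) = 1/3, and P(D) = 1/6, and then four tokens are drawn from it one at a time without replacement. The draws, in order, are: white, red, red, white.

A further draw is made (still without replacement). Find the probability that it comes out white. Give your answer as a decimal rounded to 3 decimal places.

Compute the likelihood of the observed sequence for each case: P(data | bowl A) = (3/12)(9/11)(8/10)(2/9) = 2/55; P(data | bowl B) = (11/12)(1/11)(0/10) = 0; P(data | bowl C) = (5/8)(3/7)(2/6)(4/5) = 1/14; P(data | bowl D) = (9/12)(3/11)(2/10)(8/9) = 2/55.
The prior-weighted likelihoods are 1/4 · 2/55 = 1/110, 1/4 · 0 = 0, 1/3 · 1/14 = 1/42, 1/6 · 2/55 = 1/165; these sum to 3/77.
The posterior is then P(bowl A | data) = 7/30, P(bowl B | data) = 0, P(bowl C | data) = 11/18, P(bowl D | data) = 7/45.
The predictive probability is P(white next | data) = (1/8)(7/30) + (3/4)(11/18) + (7/8)(7/45) = 449/720.

0.624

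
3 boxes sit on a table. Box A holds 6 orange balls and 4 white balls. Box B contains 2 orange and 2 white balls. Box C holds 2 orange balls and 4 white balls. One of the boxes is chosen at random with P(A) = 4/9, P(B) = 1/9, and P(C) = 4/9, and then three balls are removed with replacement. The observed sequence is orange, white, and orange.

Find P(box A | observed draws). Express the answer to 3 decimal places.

For each hypothesis, P(data | H) works out to: P(data | box A) = (6/10)(4/10)(6/10) = 0.144; P(data | box B) = (2/4)(2/4)(2/4) = 0.125; P(data | box C) = (2/6)(4/6)(2/6) = 0.074074.
The prior-weighted likelihoods are 4/9 · 0.144 = 0.064, 1/9 · 0.125 = 0.013889, 4/9 · 0.074074 = 0.032922; with total 0.11081.
Therefore the posterior P(box A | data) = (0.064) / (0.11081) = 0.57756.

0.578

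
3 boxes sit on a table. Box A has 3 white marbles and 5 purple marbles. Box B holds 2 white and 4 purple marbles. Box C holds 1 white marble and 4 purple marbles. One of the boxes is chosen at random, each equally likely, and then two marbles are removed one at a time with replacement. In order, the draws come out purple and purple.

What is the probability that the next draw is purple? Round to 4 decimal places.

0.7135

Compute the likelihood of the observed sequence for each case: P(data | box A) = (5/8)(5/8) = 0.39062; P(data | box B) = (4/6)(4/6) = 0.44444; P(data | box C) = (4/5)(4/5) = 0.64.
Weighting by the prior gives 1/3 · 0.39062 = 0.13021, 1/3 · 0.44444 = 0.14815, 1/3 · 0.64 = 0.21333; with total 0.49169.
The posterior is then P(box A | data) = 0.26482, P(box B | data) = 0.3013, P(box C | data) = 0.43388.
So P(purple next | data) = Σ P(purple next | H) P(H | data) = (5/8)(0.26482) + (2/3)(0.3013) + (4/5)(0.43388) = 0.71348.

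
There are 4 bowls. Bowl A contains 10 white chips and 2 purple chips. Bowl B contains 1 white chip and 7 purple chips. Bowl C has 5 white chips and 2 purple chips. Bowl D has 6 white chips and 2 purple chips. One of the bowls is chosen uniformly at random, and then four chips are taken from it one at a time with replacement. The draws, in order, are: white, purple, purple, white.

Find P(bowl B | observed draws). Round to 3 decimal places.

0.111

Under each hypothesis, the probability of the observed sequence is: P(data | bowl A) = (10/12)(2/12)(2/12)(10/12) = 0.01929; P(data | bowl B) = (1/8)(7/8)(7/8)(1/8) = 0.011963; P(data | bowl C) = (5/7)(2/7)(2/7)(5/7) = 0.041649; P(data | bowl D) = (6/8)(2/8)(2/8)(6/8) = 0.035156.
The prior-weighted likelihoods are 1/4 · 0.01929 = 0.0048225, 1/4 · 0.011963 = 0.0029907, 1/4 · 0.041649 = 0.010412, 1/4 · 0.035156 = 0.0087891; with total 0.027015.
Hence P(bowl B | data) = (0.0029907) / (0.027015) = 0.11071.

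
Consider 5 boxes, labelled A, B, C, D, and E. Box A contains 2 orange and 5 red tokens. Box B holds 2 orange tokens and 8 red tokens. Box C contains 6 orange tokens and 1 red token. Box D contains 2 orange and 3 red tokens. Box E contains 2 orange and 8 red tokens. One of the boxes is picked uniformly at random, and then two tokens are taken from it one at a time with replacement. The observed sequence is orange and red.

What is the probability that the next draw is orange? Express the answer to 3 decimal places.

0.365

Under each hypothesis, the probability of the observed sequence is: P(data | box A) = (2/7)(5/7) = 0.20408; P(data | box B) = (2/10)(8/10) = 0.16; P(data | box C) = (6/7)(1/7) = 0.12245; P(data | box D) = (2/5)(3/5) = 0.24; P(data | box E) = (2/10)(8/10) = 0.16.
Weighting by the prior gives 1/5 · 0.20408 = 0.040816, 1/5 · 0.16 = 0.032, 1/5 · 0.12245 = 0.02449, 1/5 · 0.24 = 0.048, 1/5 · 0.16 = 0.032; with total 0.17731.
Dividing through by the total gives posterior P(box A | data) = 0.2302, P(box B | data) = 0.18048, P(box C | data) = 0.13812, P(box D | data) = 0.27072, P(box E | data) = 0.18048.
Averaging over the posterior, P(orange next | data) = (2/7)(0.2302) + (1/5)(0.18048) + (6/7)(0.13812) + (2/5)(0.27072) + (1/5)(0.18048) = 0.36464.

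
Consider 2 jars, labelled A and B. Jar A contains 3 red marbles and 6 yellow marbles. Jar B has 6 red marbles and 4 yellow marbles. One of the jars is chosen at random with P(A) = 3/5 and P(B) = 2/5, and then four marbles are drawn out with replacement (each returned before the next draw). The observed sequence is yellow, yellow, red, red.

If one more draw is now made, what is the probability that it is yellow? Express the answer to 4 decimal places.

0.5500

For each hypothesis, P(data | H) works out to: P(data | jar A) = (6/9)(6/9)(3/9)(3/9) = 0.049383; P(data | jar B) = (4/10)(4/10)(6/10)(6/10) = 0.0576.
Multiplying each by its prior: 3/5 · 0.049383 = 0.02963, 2/5 · 0.0576 = 0.02304; summing to 0.05267.
Dividing through by the total gives posterior P(jar A | data) = 0.56256, P(jar B | data) = 0.43744.
So P(yellow next | data) = Σ P(yellow next | H) P(H | data) = (2/3)(0.56256) + (2/5)(0.43744) = 0.55002.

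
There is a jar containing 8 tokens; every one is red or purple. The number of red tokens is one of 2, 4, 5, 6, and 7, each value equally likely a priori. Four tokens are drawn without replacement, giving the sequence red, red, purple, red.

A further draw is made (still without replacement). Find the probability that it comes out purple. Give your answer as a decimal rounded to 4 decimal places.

0.3058

Compute the likelihood of the observed sequence for each case: P(data | r = 2) = (2/8)(1/7)(6/6)(0/5) = 0; P(data | r = 4) = (4/8)(3/7)(4/6)(2/5) = 0.057143; P(data | r = 5) = (5/8)(4/7)(3/6)(3/5) = 0.10714; P(data | r = 6) = (6/8)(5/7)(2/6)(4/5) = 0.14286; P(data | r = 7) = (7/8)(6/7)(1/6)(5/5) = 0.125.
Multiplying each by its prior: 1/5 · 0 = 0, 1/5 · 0.057143 = 0.011429, 1/5 · 0.10714 = 0.021429, 1/5 · 0.14286 = 0.028571, 1/5 · 0.125 = 0.025; with total 0.086429.
Dividing through by the total gives posterior P(r = 2 | data) = 0, P(r = 4 | data) = 0.13223, P(r = 5 | data) = 0.24793, P(r = 6 | data) = 0.33058, P(r = 7 | data) = 0.28926.
Averaging over the posterior, P(purple next | data) = (3/4)(0.13223) + (1/2)(0.24793) + (1/4)(0.33058) + (0)(0.28926) = 0.30579.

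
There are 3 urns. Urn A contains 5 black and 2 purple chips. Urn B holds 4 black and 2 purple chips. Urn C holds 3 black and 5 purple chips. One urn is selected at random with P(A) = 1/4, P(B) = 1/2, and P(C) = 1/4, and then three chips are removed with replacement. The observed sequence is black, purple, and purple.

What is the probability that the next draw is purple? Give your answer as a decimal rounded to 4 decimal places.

The likelihood of the observed sequence under each hypothesis: P(data | urn A) = (5/7)(2/7)(2/7) = 0.058309; P(data | urn B) = (4/6)(2/6)(2/6) = 0.074074; P(data | urn C) = (3/8)(5/8)(5/8) = 0.14648.
Multiplying each by its prior: 1/4 · 0.058309 = 0.014577, 1/2 · 0.074074 = 0.037037, 1/4 · 0.14648 = 0.036621; with total 0.088235.
The posterior is then P(urn A | data) = 0.16521, P(urn B | data) = 0.41975, P(urn C | data) = 0.41504.
The predictive probability is P(purple next | data) = (2/7)(0.16521) + (1/3)(0.41975) + (5/8)(0.41504) = 0.44652.

0.4465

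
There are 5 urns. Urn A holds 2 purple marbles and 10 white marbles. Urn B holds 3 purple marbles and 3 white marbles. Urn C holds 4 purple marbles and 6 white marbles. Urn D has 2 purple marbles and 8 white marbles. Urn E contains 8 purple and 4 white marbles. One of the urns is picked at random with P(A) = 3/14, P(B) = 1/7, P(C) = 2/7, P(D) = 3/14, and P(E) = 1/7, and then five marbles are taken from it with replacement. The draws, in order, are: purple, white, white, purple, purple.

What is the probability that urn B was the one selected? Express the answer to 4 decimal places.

For each hypothesis, P(data | H) works out to: P(data | urn A) = (2/12)(10/12)(10/12)(2/12)(2/12) = 0.003215; P(data | urn B) = (3/6)(3/6)(3/6)(3/6)(3/6) = 0.03125; P(data | urn C) = (4/10)(6/10)(6/10)(4/10)(4/10) = 0.02304; P(data | urn D) = (2/10)(8/10)(8/10)(2/10)(2/10) = 0.00512; P(data | urn E) = (8/12)(4/12)(4/12)(8/12)(8/12) = 0.032922.
The prior-weighted likelihoods are 3/14 · 0.003215 = 0.00068893, 1/7 · 0.03125 = 0.0044643, 2/7 · 0.02304 = 0.0065829, 3/14 · 0.00512 = 0.0010971, 1/7 · 0.032922 = 0.0047031; summing to 0.017536.
By Bayes' rule, P(urn B | data) = (0.0044643) / (0.017536) = 0.25457.

0.2546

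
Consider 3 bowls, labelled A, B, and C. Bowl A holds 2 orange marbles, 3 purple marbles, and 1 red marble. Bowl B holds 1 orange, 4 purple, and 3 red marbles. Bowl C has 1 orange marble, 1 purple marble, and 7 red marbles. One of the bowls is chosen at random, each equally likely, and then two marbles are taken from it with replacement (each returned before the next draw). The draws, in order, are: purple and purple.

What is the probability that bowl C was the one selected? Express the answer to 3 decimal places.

0.024

For each hypothesis, P(data | H) works out to: P(data | bowl A) = (3/6)(3/6) = 1/4; P(data | bowl B) = (4/8)(4/8) = 1/4; P(data | bowl C) = (1/9)(1/9) = 1/81.
The prior-weighted likelihoods are 1/3 · 1/4 = 1/12, 1/3 · 1/4 = 1/12, 1/3 · 1/81 = 1/243; summing to 83/486.
Therefore the posterior P(bowl C | data) = (1/243) / (83/486) = 2/83.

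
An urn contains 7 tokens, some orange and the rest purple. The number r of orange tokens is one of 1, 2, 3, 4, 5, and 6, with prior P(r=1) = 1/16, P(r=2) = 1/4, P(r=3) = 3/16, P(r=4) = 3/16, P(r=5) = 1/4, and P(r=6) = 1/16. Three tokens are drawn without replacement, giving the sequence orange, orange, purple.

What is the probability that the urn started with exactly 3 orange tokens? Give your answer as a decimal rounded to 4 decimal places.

For each hypothesis, P(data | H) works out to: P(data | r = 1) = (1/7)(0/6) = 0; P(data | r = 2) = (2/7)(1/6)(5/5) = 1/21; P(data | r = 3) = (3/7)(2/6)(4/5) = 4/35; P(data | r = 4) = (4/7)(3/6)(3/5) = 6/35; P(data | r = 5) = (5/7)(4/6)(2/5) = 4/21; P(data | r = 6) = (6/7)(5/6)(1/5) = 1/7.
The prior-weighted likelihoods are 1/16 · 0 = 0, 1/4 · 1/21 = 1/84, 3/16 · 4/35 = 3/140, 3/16 · 6/35 = 9/280, 1/4 · 4/21 = 1/21, 1/16 · 1/7 = 1/112; summing to 41/336.
By Bayes' rule, P(r = 3 | data) = (3/140) / (41/336) = 36/205.

0.1756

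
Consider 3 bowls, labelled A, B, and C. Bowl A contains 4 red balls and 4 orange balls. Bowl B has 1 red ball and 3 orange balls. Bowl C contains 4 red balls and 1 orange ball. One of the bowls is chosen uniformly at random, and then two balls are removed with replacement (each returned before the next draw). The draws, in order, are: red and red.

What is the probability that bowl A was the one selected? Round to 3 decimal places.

0.262

Compute the likelihood of the observed sequence for each case: P(data | bowl A) = (4/8)(4/8) = 1/4; P(data | bowl B) = (1/4)(1/4) = 1/16; P(data | bowl C) = (4/5)(4/5) = 16/25.
The prior-weighted likelihoods are 1/3 · 1/4 = 1/12, 1/3 · 1/16 = 1/48, 1/3 · 16/25 = 16/75; summing to 127/400.
Hence P(bowl A | data) = (1/12) / (127/400) = 100/381.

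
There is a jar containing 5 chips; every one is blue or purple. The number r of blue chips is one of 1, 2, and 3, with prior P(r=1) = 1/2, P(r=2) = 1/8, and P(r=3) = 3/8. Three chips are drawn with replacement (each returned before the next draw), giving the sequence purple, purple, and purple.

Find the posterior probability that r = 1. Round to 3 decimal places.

The likelihood of the observed sequence under each hypothesis: P(data | r = 1) = (4/5)(4/5)(4/5) = 64/125; P(data | r = 2) = (3/5)(3/5)(3/5) = 27/125; P(data | r = 3) = (2/5)(2/5)(2/5) = 8/125.
Weighting by the prior gives 1/2 · 64/125 = 32/125, 1/8 · 27/125 = 27/1000, 3/8 · 8/125 = 3/125; with total 307/1000.
Hence P(r = 1 | data) = (32/125) / (307/1000) = 256/307.

0.834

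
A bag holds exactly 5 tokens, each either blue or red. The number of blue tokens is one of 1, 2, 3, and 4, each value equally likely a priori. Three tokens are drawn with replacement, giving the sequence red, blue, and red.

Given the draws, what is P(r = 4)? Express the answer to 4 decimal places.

0.0800

Compute the likelihood of the observed sequence for each case: P(data | r = 1) = (4/5)(1/5)(4/5) = 16/125; P(data | r = 2) = (3/5)(2/5)(3/5) = 18/125; P(data | r = 3) = (2/5)(3/5)(2/5) = 12/125; P(data | r = 4) = (1/5)(4/5)(1/5) = 4/125.
The prior-weighted likelihoods are 1/4 · 16/125 = 4/125, 1/4 · 18/125 = 9/250, 1/4 · 12/125 = 3/125, 1/4 · 4/125 = 1/125; with total 1/10.
Therefore the posterior P(r = 4 | data) = (1/125) / (1/10) = 2/25.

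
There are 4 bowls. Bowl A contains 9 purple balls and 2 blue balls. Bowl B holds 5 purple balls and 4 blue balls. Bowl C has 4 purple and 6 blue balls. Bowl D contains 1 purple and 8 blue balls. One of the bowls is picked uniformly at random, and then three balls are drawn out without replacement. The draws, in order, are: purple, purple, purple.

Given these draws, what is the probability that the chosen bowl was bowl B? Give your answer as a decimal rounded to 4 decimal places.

0.1800

Under each hypothesis, the probability of the observed sequence is: P(data | bowl A) = (9/11)(8/10)(7/9) = 0.50909; P(data | bowl B) = (5/9)(4/8)(3/7) = 0.11905; P(data | bowl C) = (4/10)(3/9)(2/8) = 0.033333; P(data | bowl D) = (1/9)(0/8) = 0.
Weighting by the prior gives 1/4 · 0.50909 = 0.12727, 1/4 · 0.11905 = 0.029762, 1/4 · 0.033333 = 0.0083333, 1/4 · 0 = 0; these sum to 0.16537.
So P(bowl B | data) = (0.029762) / (0.16537) = 0.17997.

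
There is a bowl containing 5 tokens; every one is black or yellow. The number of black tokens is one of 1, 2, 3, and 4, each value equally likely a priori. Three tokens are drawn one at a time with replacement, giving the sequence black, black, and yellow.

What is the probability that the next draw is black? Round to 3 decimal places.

0.584

The likelihood of the observed sequence under each hypothesis: P(data | r = 1) = (1/5)(1/5)(4/5) = 4/125; P(data | r = 2) = (2/5)(2/5)(3/5) = 12/125; P(data | r = 3) = (3/5)(3/5)(2/5) = 18/125; P(data | r = 4) = (4/5)(4/5)(1/5) = 16/125.
Weighting by the prior gives 1/4 · 4/125 = 1/125, 1/4 · 12/125 = 3/125, 1/4 · 18/125 = 9/250, 1/4 · 16/125 = 4/125; with total 1/10.
The posterior is then P(r = 1 | data) = 2/25, P(r = 2 | data) = 6/25, P(r = 3 | data) = 9/25, P(r = 4 | data) = 8/25.
So P(black next | data) = Σ P(black next | H) P(H | data) = (1/5)(2/25) + (2/5)(6/25) + (3/5)(9/25) + (4/5)(8/25) = 73/125.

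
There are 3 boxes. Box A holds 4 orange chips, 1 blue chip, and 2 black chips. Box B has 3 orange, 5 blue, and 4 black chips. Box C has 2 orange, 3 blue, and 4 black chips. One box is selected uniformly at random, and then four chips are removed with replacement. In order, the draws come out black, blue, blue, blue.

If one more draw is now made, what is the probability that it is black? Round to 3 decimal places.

The likelihood of the observed sequence under each hypothesis: P(data | box A) = (2/7)(1/7)(1/7)(1/7) = 0.00083299; P(data | box B) = (4/12)(5/12)(5/12)(5/12) = 0.024113; P(data | box C) = (4/9)(3/9)(3/9)(3/9) = 0.016461.
Weighting by the prior gives 1/3 · 0.00083299 = 0.00027766, 1/3 · 0.024113 = 0.0080376, 1/3 · 0.016461 = 0.005487; summing to 0.013802.
The posterior is then P(box A | data) = 0.020117, P(box B | data) = 0.58234, P(box C | data) = 0.39754.
So P(black next | data) = Σ P(black next | H) P(H | data) = (2/7)(0.020117) + (1/3)(0.58234) + (4/9)(0.39754) = 0.37655.

0.377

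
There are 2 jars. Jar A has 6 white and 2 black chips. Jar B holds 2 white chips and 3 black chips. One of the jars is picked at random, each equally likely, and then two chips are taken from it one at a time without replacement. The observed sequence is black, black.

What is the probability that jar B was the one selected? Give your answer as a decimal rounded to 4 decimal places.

For each hypothesis, P(data | H) works out to: P(data | jar A) = (2/8)(1/7) = 1/28; P(data | jar B) = (3/5)(2/4) = 3/10.
The prior-weighted likelihoods are 1/2 · 1/28 = 1/56, 1/2 · 3/10 = 3/20; summing to 47/280.
Hence P(jar B | data) = (3/20) / (47/280) = 42/47.

0.8936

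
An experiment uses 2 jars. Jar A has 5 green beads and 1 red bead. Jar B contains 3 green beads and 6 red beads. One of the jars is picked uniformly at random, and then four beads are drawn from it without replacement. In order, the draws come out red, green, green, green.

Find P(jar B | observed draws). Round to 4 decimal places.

0.0667

Compute the likelihood of the observed sequence for each case: P(data | jar A) = (1/6)(5/5)(4/4)(3/3) = 1/6; P(data | jar B) = (6/9)(3/8)(2/7)(1/6) = 1/84.
Weighting by the prior gives 1/2 · 1/6 = 1/12, 1/2 · 1/84 = 1/168; these sum to 5/56.
By Bayes' rule, P(jar B | data) = (1/168) / (5/56) = 1/15.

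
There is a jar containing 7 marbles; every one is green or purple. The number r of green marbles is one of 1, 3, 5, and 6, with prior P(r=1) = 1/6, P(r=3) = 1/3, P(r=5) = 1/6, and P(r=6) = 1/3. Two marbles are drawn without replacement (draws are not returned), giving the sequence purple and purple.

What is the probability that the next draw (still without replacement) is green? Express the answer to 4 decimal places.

Compute the likelihood of the observed sequence for each case: P(data | r = 1) = (6/7)(5/6) = 5/7; P(data | r = 3) = (4/7)(3/6) = 2/7; P(data | r = 5) = (2/7)(1/6) = 1/21; P(data | r = 6) = (1/7)(0/6) = 0.
The prior-weighted likelihoods are 1/6 · 5/7 = 5/42, 1/3 · 2/7 = 2/21, 1/6 · 1/21 = 1/126, 1/3 · 0 = 0; with total 2/9.
Normalising, the posterior is P(r = 1 | data) = 15/28, P(r = 3 | data) = 3/7, P(r = 5 | data) = 1/28, P(r = 6 | data) = 0.
So P(green next | data) = Σ P(green next | H) P(H | data) = (1/5)(15/28) + (3/5)(3/7) + (1)(1/28) = 2/5.

0.4000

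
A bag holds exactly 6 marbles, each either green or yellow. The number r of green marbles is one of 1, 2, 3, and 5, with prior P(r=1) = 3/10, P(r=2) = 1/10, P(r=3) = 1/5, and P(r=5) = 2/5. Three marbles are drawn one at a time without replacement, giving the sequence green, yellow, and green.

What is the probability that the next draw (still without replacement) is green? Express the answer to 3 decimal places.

For each hypothesis, P(data | H) works out to: P(data | r = 1) = (1/6)(5/5)(0/4) = 0; P(data | r = 2) = (2/6)(4/5)(1/4) = 1/15; P(data | r = 3) = (3/6)(3/5)(2/4) = 3/20; P(data | r = 5) = (5/6)(1/5)(4/4) = 1/6.
Multiplying each by its prior: 3/10 · 0 = 0, 1/10 · 1/15 = 1/150, 1/5 · 3/20 = 3/100, 2/5 · 1/6 = 1/15; with total 31/300.
The posterior is then P(r = 1 | data) = 0, P(r = 2 | data) = 2/31, P(r = 3 | data) = 9/31, P(r = 5 | data) = 20/31.
Averaging over the posterior, P(green next | data) = (0)(2/31) + (1/3)(9/31) + (1)(20/31) = 23/31.

0.742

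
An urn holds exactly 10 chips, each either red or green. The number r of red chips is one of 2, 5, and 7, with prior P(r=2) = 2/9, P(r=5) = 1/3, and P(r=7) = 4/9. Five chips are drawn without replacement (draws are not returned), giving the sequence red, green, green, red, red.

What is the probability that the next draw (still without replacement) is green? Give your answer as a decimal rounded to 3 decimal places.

Under each hypothesis, the probability of the observed sequence is: P(data | r = 2) = (2/10)(8/9)(7/8)(1/7)(0/6) = 0; P(data | r = 5) = (5/10)(5/9)(4/8)(4/7)(3/6) = 5/126; P(data | r = 7) = (7/10)(3/9)(2/8)(6/7)(5/6) = 1/24.
Weighting by the prior gives 2/9 · 0 = 0, 1/3 · 5/126 = 5/378, 4/9 · 1/24 = 1/54; with total 2/63.
Dividing through by the total gives posterior P(r = 2 | data) = 0, P(r = 5 | data) = 5/12, P(r = 7 | data) = 7/12.
So P(green next | data) = Σ P(green next | H) P(H | data) = (3/5)(5/12) + (1/5)(7/12) = 11/30.

0.367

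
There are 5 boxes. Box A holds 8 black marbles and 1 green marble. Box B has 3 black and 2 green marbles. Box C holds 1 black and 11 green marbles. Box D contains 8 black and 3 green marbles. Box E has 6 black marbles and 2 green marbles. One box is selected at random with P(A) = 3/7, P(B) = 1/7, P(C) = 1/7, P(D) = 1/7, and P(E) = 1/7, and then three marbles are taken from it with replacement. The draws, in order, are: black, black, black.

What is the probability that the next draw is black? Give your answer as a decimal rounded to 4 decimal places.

Compute the likelihood of the observed sequence for each case: P(data | box A) = (8/9)(8/9)(8/9) = 0.70233; P(data | box B) = (3/5)(3/5)(3/5) = 0.216; P(data | box C) = (1/12)(1/12)(1/12) = 0.0005787; P(data | box D) = (8/11)(8/11)(8/11) = 0.38467; P(data | box E) = (6/8)(6/8)(6/8) = 0.42188.
Weighting by the prior gives 3/7 · 0.70233 = 0.301, 1/7 · 0.216 = 0.030857, 1/7 · 0.0005787 = 8.2672e-05, 1/7 · 0.38467 = 0.054953, 1/7 · 0.42188 = 0.060268; with total 0.44716.
Dividing through by the total gives posterior P(box A | data) = 0.67314, P(box B | data) = 0.069007, P(box C | data) = 0.00018488, P(box D | data) = 0.12289, P(box E | data) = 0.13478.
Averaging over the posterior, P(black next | data) = (8/9)(0.67314) + (3/5)(0.069007) + (1/12)(0.00018488) + (8/11)(0.12289) + (3/4)(0.13478) = 0.83022.

0.8302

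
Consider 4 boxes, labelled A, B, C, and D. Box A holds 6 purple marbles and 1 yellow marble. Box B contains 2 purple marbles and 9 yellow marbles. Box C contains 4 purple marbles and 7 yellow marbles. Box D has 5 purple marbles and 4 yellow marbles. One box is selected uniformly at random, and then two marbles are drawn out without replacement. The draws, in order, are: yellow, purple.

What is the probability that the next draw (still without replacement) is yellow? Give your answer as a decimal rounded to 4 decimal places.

0.5176

Under each hypothesis, the probability of the observed sequence is: P(data | box A) = (1/7)(6/6) = 0.14286; P(data | box B) = (9/11)(2/10) = 0.16364; P(data | box C) = (7/11)(4/10) = 0.25455; P(data | box D) = (4/9)(5/8) = 0.27778.
The prior-weighted likelihoods are 1/4 · 0.14286 = 0.035714, 1/4 · 0.16364 = 0.040909, 1/4 · 0.25455 = 0.063636, 1/4 · 0.27778 = 0.069444; these sum to 0.2097.
The posterior is then P(box A | data) = 0.17031, P(box B | data) = 0.19508, P(box C | data) = 0.30346, P(box D | data) = 0.33115.
So P(yellow next | data) = Σ P(yellow next | H) P(H | data) = (0)(0.17031) + (8/9)(0.19508) + (2/3)(0.30346) + (3/7)(0.33115) = 0.51763.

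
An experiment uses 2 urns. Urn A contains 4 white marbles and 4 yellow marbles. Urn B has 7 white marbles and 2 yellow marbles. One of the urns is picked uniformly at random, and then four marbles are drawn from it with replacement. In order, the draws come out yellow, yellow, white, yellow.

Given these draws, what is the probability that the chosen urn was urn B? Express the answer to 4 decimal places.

The likelihood of the observed sequence under each hypothesis: P(data | urn A) = (4/8)(4/8)(4/8)(4/8) = 0.0625; P(data | urn B) = (2/9)(2/9)(7/9)(2/9) = 0.0085353.
The prior-weighted likelihoods are 1/2 · 0.0625 = 0.03125, 1/2 · 0.0085353 = 0.0042676; summing to 0.035518.
Therefore the posterior P(urn B | data) = (0.0042676) / (0.035518) = 0.12016.

0.1202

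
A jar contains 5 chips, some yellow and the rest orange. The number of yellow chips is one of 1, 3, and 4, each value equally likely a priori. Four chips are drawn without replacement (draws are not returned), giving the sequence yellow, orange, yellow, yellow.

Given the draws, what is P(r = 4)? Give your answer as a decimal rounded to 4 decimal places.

0.6667

The likelihood of the observed sequence under each hypothesis: P(data | r = 1) = (1/5)(4/4)(0/3) = 0; P(data | r = 3) = (3/5)(2/4)(2/3)(1/2) = 1/10; P(data | r = 4) = (4/5)(1/4)(3/3)(2/2) = 1/5.
Weighting by the prior gives 1/3 · 0 = 0, 1/3 · 1/10 = 1/30, 1/3 · 1/5 = 1/15; with total 1/10.
By Bayes' rule, P(r = 4 | data) = (1/15) / (1/10) = 2/3.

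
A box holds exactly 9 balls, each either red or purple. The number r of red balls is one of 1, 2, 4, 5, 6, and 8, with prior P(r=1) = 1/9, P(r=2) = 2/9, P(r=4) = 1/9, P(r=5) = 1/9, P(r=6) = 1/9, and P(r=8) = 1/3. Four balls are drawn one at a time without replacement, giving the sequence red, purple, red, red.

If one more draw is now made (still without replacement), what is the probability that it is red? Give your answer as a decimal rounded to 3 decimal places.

For each hypothesis, P(data | H) works out to: P(data | r = 1) = (1/9)(8/8)(0/7) = 0; P(data | r = 2) = (2/9)(7/8)(1/7)(0/6) = 0; P(data | r = 4) = (4/9)(5/8)(3/7)(2/6) = 0.039683; P(data | r = 5) = (5/9)(4/8)(4/7)(3/6) = 0.079365; P(data | r = 6) = (6/9)(3/8)(5/7)(4/6) = 0.11905; P(data | r = 8) = (8/9)(1/8)(7/7)(6/6) = 0.11111.
Multiplying each by its prior: 1/9 · 0 = 0, 2/9 · 0 = 0, 1/9 · 0.039683 = 0.0044092, 1/9 · 0.079365 = 0.0088183, 1/9 · 0.11905 = 0.013228, 1/3 · 0.11111 = 0.037037; these sum to 0.063492.
Normalising, the posterior is P(r = 1 | data) = 0, P(r = 2 | data) = 0, P(r = 4 | data) = 0.069444, P(r = 5 | data) = 0.13889, P(r = 6 | data) = 0.20833, P(r = 8 | data) = 0.58333.
Averaging over the posterior, P(red next | data) = (1/5)(0.069444) + (2/5)(0.13889) + (3/5)(0.20833) + (1)(0.58333) = 0.77778.

0.778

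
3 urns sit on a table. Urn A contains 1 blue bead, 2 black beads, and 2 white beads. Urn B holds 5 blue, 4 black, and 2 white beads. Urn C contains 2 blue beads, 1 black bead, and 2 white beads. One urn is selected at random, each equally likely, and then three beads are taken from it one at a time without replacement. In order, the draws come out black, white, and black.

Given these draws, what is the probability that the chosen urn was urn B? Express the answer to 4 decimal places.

0.2667

Compute the likelihood of the observed sequence for each case: P(data | urn A) = (2/5)(2/4)(1/3) = 1/15; P(data | urn B) = (4/11)(2/10)(3/9) = 4/165; P(data | urn C) = (1/5)(2/4)(0/3) = 0.
Weighting by the prior gives 1/3 · 1/15 = 1/45, 1/3 · 4/165 = 4/495, 1/3 · 0 = 0; summing to 1/33.
Hence P(urn B | data) = (4/495) / (1/33) = 4/15.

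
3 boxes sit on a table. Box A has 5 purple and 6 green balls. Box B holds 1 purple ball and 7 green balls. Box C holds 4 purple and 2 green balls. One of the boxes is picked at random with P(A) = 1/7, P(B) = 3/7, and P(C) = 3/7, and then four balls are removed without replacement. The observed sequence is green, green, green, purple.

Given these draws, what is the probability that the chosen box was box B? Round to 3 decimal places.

0.832

The likelihood of the observed sequence under each hypothesis: P(data | box A) = (6/11)(5/10)(4/9)(5/8) = 5/66; P(data | box B) = (7/8)(6/7)(5/6)(1/5) = 1/8; P(data | box C) = (2/6)(1/5)(0/4) = 0.
Multiplying each by its prior: 1/7 · 5/66 = 5/462, 3/7 · 1/8 = 3/56, 3/7 · 0 = 0; summing to 17/264.
Therefore the posterior P(box B | data) = (3/56) / (17/264) = 99/119.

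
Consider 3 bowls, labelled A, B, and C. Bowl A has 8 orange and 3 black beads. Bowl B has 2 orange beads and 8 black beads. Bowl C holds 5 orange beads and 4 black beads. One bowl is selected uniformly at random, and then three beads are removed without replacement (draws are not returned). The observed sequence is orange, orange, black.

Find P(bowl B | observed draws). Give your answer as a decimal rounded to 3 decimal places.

Compute the likelihood of the observed sequence for each case: P(data | bowl A) = (8/11)(7/10)(3/9) = 28/165; P(data | bowl B) = (2/10)(1/9)(8/8) = 1/45; P(data | bowl C) = (5/9)(4/8)(4/7) = 10/63.
Multiplying each by its prior: 1/3 · 28/165 = 28/495, 1/3 · 1/45 = 1/135, 1/3 · 10/63 = 10/189; with total 9/77.
By Bayes' rule, P(bowl B | data) = (1/135) / (9/77) = 77/1215.

0.063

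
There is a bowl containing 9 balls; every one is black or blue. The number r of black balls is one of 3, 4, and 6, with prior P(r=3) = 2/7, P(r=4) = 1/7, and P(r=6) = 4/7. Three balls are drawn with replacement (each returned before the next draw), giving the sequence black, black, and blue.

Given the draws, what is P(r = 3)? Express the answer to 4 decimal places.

For each hypothesis, P(data | H) works out to: P(data | r = 3) = (3/9)(3/9)(6/9) = 0.074074; P(data | r = 4) = (4/9)(4/9)(5/9) = 0.10974; P(data | r = 6) = (6/9)(6/9)(3/9) = 0.14815.
The prior-weighted likelihoods are 2/7 · 0.074074 = 0.021164, 1/7 · 0.10974 = 0.015677, 4/7 · 0.14815 = 0.084656; summing to 0.1215.
So P(r = 3 | data) = (0.021164) / (0.1215) = 0.17419.

0.1742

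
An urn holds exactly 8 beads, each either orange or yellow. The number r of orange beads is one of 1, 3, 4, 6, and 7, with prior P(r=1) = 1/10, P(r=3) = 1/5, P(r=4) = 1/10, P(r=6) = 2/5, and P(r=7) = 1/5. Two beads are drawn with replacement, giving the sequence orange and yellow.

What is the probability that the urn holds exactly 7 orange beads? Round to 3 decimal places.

For each hypothesis, P(data | H) works out to: P(data | r = 1) = (1/8)(7/8) = 7/64; P(data | r = 3) = (3/8)(5/8) = 15/64; P(data | r = 4) = (4/8)(4/8) = 1/4; P(data | r = 6) = (6/8)(2/8) = 3/16; P(data | r = 7) = (7/8)(1/8) = 7/64.
Multiplying each by its prior: 1/10 · 7/64 = 7/640, 1/5 · 15/64 = 3/64, 1/10 · 1/4 = 1/40, 2/5 · 3/16 = 3/40, 1/5 · 7/64 = 7/320; with total 23/128.
Hence P(r = 7 | data) = (7/320) / (23/128) = 14/115.

0.122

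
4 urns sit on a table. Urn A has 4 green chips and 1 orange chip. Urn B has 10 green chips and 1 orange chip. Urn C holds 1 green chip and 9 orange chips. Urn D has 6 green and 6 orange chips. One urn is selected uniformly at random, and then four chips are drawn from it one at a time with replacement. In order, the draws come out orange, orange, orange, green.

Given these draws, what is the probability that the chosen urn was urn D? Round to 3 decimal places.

0.439

Compute the likelihood of the observed sequence for each case: P(data | urn A) = (1/5)(1/5)(1/5)(4/5) = 0.0064; P(data | urn B) = (1/11)(1/11)(1/11)(10/11) = 0.00068301; P(data | urn C) = (9/10)(9/10)(9/10)(1/10) = 0.0729; P(data | urn D) = (6/12)(6/12)(6/12)(6/12) = 0.0625.
Multiplying each by its prior: 1/4 · 0.0064 = 0.0016, 1/4 · 0.00068301 = 0.00017075, 1/4 · 0.0729 = 0.018225, 1/4 · 0.0625 = 0.015625; these sum to 0.035621.
By Bayes' rule, P(urn D | data) = (0.015625) / (0.035621) = 0.43865.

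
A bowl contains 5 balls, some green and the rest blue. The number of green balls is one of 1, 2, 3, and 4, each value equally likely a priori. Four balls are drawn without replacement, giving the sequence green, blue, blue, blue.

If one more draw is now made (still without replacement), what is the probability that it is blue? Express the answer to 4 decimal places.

The likelihood of the observed sequence under each hypothesis: P(data | r = 1) = (1/5)(4/4)(3/3)(2/2) = 1/5; P(data | r = 2) = (2/5)(3/4)(2/3)(1/2) = 1/10; P(data | r = 3) = (3/5)(2/4)(1/3)(0/2) = 0; P(data | r = 4) = (4/5)(1/4)(0/3) = 0.
Multiplying each by its prior: 1/4 · 1/5 = 1/20, 1/4 · 1/10 = 1/40, 1/4 · 0 = 0, 1/4 · 0 = 0; summing to 3/40.
The posterior is then P(r = 1 | data) = 2/3, P(r = 2 | data) = 1/3, P(r = 3 | data) = 0, P(r = 4 | data) = 0.
The predictive probability is P(blue next | data) = (1)(2/3) + (0)(1/3) = 2/3.

0.6667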